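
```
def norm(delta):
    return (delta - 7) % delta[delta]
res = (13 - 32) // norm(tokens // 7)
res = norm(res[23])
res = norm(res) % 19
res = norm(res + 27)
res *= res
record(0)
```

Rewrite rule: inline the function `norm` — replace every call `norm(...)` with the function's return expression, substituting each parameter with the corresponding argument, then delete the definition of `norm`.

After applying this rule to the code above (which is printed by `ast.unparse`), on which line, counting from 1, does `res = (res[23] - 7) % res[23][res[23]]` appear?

2

Transformed code:
res = (13 - 32) // ((tokens // 7 - 7) % (tokens // 7)[tokens // 7])
res = (res[23] - 7) % res[23][res[23]]
res = (res - 7) % res[res] % 19
res = (res + 27 - 7) % (res + 27)[res + 27]
res *= res
record(0)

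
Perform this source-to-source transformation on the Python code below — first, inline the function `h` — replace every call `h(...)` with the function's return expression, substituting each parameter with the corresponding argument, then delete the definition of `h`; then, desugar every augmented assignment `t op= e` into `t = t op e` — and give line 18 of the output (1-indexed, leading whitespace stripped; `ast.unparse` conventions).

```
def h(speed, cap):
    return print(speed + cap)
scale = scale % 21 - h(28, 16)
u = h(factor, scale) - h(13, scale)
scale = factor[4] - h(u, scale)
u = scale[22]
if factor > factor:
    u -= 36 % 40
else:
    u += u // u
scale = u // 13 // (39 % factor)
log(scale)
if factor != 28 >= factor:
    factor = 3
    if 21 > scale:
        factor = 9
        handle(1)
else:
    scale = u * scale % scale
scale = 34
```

scale = 34

Transformed code:
scale = scale % 21 - print(28 + 16)
u = print(factor + scale) - print(13 + scale)
scale = factor[4] - print(u + scale)
u = scale[22]
if factor > factor:
    u = u - 36 % 40
else:
    u = u + u // u
scale = u // 13 // (39 % factor)
log(scale)
if factor != 28 >= factor:
    factor = 3
    if 21 > scale:
        factor = 9
        handle(1)
else:
    scale = u * scale % scale
scale = 34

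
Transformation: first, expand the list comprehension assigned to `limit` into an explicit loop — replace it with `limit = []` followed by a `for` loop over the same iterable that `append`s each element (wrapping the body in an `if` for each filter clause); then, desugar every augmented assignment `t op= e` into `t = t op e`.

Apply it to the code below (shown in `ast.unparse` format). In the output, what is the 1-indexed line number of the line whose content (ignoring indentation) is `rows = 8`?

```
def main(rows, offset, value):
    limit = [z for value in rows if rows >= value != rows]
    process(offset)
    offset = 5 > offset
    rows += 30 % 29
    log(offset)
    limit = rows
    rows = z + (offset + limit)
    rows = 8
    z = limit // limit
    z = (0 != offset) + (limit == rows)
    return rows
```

Transformed code:
def main(rows, offset, value):
    limit = []
    for value in rows:
        if rows >= value != rows:
            limit.append(z)
    process(offset)
    offset = 5 > offset
    rows = rows + 30 % 29
    log(offset)
    limit = rows
    rows = z + (offset + limit)
    rows = 8
    z = limit // limit
    z = (0 != offset) + (limit == rows)
    return rows

12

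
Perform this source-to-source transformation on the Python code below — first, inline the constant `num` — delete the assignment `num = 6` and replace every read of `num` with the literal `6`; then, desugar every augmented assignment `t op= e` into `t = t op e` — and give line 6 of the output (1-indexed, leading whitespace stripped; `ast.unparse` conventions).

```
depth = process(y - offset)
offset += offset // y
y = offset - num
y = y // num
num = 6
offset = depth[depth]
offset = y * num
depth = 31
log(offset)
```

Transformed code:
depth = process(y - offset)
offset = offset + offset // y
y = offset - 6
y = y // 6
offset = depth[depth]
offset = y * 6
depth = 31
log(offset)

offset = y * 6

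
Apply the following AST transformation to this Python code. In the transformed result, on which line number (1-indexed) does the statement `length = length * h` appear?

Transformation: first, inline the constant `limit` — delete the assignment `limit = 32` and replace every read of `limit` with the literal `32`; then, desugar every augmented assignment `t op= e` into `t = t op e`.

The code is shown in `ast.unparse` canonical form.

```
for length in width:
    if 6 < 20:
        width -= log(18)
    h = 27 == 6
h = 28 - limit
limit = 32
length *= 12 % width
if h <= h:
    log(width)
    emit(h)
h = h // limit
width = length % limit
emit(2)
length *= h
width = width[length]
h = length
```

13

Transformed code:
for length in width:
    if 6 < 20:
        width = width - log(18)
    h = 27 == 6
h = 28 - 32
length = length * (12 % width)
if h <= h:
    log(width)
    emit(h)
h = h // 32
width = length % 32
emit(2)
length = length * h
width = width[length]
h = length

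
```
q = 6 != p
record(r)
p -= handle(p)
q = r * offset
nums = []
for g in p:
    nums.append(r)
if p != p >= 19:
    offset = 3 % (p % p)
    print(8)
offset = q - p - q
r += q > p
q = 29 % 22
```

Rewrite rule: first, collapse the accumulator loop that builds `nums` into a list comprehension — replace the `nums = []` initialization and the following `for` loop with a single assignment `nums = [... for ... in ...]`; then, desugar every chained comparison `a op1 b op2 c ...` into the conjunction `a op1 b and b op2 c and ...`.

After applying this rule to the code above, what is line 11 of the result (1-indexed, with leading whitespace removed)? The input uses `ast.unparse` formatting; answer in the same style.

q = 29 % 22

Transformed code:
q = 6 != p
record(r)
p -= handle(p)
q = r * offset
nums = [r for g in p]
if p != p and p >= 19:
    offset = 3 % (p % p)
    print(8)
offset = q - p - q
r += q > p
q = 29 % 22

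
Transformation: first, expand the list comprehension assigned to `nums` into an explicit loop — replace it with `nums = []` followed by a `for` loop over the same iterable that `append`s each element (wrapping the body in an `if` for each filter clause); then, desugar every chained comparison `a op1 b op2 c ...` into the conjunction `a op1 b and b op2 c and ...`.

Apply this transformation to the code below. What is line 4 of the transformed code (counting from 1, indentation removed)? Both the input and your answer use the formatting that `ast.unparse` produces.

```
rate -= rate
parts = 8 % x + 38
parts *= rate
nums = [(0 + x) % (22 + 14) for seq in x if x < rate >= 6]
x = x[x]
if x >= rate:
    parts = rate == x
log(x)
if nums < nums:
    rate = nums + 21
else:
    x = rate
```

nums = []

Transformed code:
rate -= rate
parts = 8 % x + 38
parts *= rate
nums = []
for seq in x:
    if x < rate and rate >= 6:
        nums.append((0 + x) % (22 + 14))
x = x[x]
if x >= rate:
    parts = rate == x
log(x)
if nums < nums:
    rate = nums + 21
else:
    x = rate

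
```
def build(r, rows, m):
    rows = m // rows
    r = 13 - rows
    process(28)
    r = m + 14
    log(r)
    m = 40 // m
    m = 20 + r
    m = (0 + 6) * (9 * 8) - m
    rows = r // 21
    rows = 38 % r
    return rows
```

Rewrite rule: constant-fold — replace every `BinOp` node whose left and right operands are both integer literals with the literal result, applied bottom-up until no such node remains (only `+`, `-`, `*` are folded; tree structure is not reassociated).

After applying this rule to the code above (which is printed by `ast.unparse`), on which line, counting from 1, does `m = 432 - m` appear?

Transformed code:
def build(r, rows, m):
    rows = m // rows
    r = 13 - rows
    process(28)
    r = m + 14
    log(r)
    m = 40 // m
    m = 20 + r
    m = 432 - m
    rows = r // 21
    rows = 38 % r
    return rows

9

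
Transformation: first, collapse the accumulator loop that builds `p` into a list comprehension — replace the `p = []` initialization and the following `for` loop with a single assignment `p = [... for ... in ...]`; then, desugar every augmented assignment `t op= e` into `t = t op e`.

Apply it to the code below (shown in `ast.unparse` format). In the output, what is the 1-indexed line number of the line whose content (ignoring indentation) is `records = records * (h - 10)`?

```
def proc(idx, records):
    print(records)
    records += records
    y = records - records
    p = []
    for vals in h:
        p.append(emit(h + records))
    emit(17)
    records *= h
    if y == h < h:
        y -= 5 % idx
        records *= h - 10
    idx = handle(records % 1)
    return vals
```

10

Transformed code:
def proc(idx, records):
    print(records)
    records = records + records
    y = records - records
    p = [emit(h + records) for vals in h]
    emit(17)
    records = records * h
    if y == h < h:
        y = y - 5 % idx
        records = records * (h - 10)
    idx = handle(records % 1)
    return vals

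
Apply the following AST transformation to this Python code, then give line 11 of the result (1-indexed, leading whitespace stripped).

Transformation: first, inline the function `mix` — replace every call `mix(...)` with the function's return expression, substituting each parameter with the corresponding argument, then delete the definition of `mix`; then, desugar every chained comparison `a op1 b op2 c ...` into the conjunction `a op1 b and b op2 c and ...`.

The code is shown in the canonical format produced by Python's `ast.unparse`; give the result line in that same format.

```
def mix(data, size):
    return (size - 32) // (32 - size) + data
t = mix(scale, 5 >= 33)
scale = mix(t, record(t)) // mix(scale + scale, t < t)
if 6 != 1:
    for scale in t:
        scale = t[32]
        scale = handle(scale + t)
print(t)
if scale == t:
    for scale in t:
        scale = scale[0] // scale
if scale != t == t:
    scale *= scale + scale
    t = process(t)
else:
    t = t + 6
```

if scale != t and t == t:

Transformed code:
t = ((5 >= 33) - 32) // (32 - (5 >= 33)) + scale
scale = ((record(t) - 32) // (32 - record(t)) + t) // (((t < t) - 32) // (32 - (t < t)) + (scale + scale))
if 6 != 1:
    for scale in t:
        scale = t[32]
        scale = handle(scale + t)
print(t)
if scale == t:
    for scale in t:
        scale = scale[0] // scale
if scale != t and t == t:
    scale *= scale + scale
    t = process(t)
else:
    t = t + 6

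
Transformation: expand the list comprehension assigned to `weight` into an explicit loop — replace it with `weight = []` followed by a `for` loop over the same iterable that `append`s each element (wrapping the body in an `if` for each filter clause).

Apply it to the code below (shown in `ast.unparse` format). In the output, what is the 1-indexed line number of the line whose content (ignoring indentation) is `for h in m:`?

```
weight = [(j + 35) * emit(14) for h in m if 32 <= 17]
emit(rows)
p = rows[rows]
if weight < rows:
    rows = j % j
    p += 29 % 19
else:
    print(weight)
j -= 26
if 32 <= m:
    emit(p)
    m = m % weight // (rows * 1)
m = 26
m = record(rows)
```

Transformed code:
weight = []
for h in m:
    if 32 <= 17:
        weight.append((j + 35) * emit(14))
emit(rows)
p = rows[rows]
if weight < rows:
    rows = j % j
    p += 29 % 19
else:
    print(weight)
j -= 26
if 32 <= m:
    emit(p)
    m = m % weight // (rows * 1)
m = 26
m = record(rows)

2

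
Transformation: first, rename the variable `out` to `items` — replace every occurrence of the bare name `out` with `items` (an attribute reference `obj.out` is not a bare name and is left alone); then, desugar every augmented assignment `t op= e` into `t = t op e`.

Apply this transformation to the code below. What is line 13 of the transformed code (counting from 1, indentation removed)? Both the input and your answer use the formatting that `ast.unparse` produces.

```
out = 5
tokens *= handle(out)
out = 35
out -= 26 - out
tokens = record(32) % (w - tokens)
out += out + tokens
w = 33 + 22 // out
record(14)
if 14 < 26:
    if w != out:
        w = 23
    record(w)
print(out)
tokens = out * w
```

print(items)

Transformed code:
items = 5
tokens = tokens * handle(items)
items = 35
items = items - (26 - items)
tokens = record(32) % (w - tokens)
items = items + (items + tokens)
w = 33 + 22 // items
record(14)
if 14 < 26:
    if w != items:
        w = 23
    record(w)
print(items)
tokens = items * w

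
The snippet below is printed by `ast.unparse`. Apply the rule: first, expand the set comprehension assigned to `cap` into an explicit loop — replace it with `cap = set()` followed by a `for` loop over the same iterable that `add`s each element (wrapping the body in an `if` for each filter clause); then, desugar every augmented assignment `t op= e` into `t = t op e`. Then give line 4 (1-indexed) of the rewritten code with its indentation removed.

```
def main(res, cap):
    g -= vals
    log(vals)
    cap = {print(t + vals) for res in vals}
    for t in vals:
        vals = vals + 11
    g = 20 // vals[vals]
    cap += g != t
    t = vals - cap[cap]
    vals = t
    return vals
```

Transformed code:
def main(res, cap):
    g = g - vals
    log(vals)
    cap = set()
    for res in vals:
        cap.add(print(t + vals))
    for t in vals:
        vals = vals + 11
    g = 20 // vals[vals]
    cap = cap + (g != t)
    t = vals - cap[cap]
    vals = t
    return vals

cap = set()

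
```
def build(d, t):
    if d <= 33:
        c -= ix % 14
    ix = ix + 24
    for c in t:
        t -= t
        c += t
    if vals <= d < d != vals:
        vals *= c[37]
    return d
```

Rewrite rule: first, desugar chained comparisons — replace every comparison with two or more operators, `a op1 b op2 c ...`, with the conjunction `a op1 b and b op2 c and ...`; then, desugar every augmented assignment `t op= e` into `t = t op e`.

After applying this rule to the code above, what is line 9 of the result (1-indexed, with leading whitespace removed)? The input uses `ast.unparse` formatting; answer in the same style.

Transformed code:
def build(d, t):
    if d <= 33:
        c = c - ix % 14
    ix = ix + 24
    for c in t:
        t = t - t
        c = c + t
    if vals <= d and d < d and (d != vals):
        vals = vals * c[37]
    return d

vals = vals * c[37]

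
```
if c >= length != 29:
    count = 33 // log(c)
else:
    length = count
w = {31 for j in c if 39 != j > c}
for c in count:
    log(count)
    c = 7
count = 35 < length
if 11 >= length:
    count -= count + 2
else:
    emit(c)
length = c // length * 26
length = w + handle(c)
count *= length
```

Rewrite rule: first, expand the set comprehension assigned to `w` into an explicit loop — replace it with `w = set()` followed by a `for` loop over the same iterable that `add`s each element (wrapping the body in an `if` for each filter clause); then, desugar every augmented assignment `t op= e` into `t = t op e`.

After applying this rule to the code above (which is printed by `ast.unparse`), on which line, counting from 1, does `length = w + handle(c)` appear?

18

Transformed code:
if c >= length != 29:
    count = 33 // log(c)
else:
    length = count
w = set()
for j in c:
    if 39 != j > c:
        w.add(31)
for c in count:
    log(count)
    c = 7
count = 35 < length
if 11 >= length:
    count = count - (count + 2)
else:
    emit(c)
length = c // length * 26
length = w + handle(c)
count = count * length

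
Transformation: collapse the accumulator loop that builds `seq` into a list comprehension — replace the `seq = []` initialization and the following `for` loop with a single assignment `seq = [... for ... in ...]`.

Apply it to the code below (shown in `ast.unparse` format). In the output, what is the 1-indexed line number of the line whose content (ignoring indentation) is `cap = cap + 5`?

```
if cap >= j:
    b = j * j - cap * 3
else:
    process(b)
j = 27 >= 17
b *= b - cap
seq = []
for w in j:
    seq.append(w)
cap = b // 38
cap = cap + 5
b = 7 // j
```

Transformed code:
if cap >= j:
    b = j * j - cap * 3
else:
    process(b)
j = 27 >= 17
b *= b - cap
seq = [w for w in j]
cap = b // 38
cap = cap + 5
b = 7 // j

9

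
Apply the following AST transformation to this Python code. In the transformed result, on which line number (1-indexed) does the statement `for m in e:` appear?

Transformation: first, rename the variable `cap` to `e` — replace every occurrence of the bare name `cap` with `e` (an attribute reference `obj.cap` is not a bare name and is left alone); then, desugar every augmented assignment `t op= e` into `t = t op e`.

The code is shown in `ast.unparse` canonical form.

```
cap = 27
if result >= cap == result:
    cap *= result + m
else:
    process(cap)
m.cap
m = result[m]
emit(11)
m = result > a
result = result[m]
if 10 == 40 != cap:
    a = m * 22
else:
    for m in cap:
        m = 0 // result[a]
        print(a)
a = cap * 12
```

14

Transformed code:
e = 27
if result >= e == result:
    e = e * (result + m)
else:
    process(e)
m.cap
m = result[m]
emit(11)
m = result > a
result = result[m]
if 10 == 40 != e:
    a = m * 22
else:
    for m in e:
        m = 0 // result[a]
        print(a)
a = e * 12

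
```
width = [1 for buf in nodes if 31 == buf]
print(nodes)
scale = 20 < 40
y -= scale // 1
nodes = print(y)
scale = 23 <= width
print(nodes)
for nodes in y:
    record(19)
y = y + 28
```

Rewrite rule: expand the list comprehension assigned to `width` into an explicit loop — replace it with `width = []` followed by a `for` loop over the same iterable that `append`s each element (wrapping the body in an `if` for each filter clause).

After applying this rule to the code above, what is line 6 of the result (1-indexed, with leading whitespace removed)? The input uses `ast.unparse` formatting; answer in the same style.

Transformed code:
width = []
for buf in nodes:
    if 31 == buf:
        width.append(1)
print(nodes)
scale = 20 < 40
y -= scale // 1
nodes = print(y)
scale = 23 <= width
print(nodes)
for nodes in y:
    record(19)
y = y + 28

scale = 20 < 40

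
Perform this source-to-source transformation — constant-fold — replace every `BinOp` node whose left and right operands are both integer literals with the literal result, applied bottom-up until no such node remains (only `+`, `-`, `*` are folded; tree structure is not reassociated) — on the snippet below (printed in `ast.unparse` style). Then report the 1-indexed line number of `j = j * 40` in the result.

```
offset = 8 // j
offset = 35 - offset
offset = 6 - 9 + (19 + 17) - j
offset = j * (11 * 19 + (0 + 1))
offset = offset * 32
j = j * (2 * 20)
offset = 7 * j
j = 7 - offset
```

Transformed code:
offset = 8 // j
offset = 35 - offset
offset = 33 - j
offset = j * 210
offset = offset * 32
j = j * 40
offset = 7 * j
j = 7 - offset

6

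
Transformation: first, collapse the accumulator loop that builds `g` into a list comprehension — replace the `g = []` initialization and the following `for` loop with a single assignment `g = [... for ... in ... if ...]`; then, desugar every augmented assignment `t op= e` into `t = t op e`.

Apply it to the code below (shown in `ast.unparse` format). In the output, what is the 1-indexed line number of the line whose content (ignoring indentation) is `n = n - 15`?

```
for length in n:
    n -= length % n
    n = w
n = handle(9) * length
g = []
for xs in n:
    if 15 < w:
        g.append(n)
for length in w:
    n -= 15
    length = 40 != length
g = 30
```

7

Transformed code:
for length in n:
    n = n - length % n
    n = w
n = handle(9) * length
g = [n for xs in n if 15 < w]
for length in w:
    n = n - 15
    length = 40 != length
g = 30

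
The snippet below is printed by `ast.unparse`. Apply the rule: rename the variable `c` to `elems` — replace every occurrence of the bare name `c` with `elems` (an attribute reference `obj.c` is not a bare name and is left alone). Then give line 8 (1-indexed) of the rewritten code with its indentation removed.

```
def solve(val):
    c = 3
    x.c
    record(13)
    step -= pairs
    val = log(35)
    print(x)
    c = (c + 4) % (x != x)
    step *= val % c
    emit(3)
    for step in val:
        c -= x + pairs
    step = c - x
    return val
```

Transformed code:
def solve(val):
    elems = 3
    x.c
    record(13)
    step -= pairs
    val = log(35)
    print(x)
    elems = (elems + 4) % (x != x)
    step *= val % elems
    emit(3)
    for step in val:
        elems -= x + pairs
    step = elems - x
    return val

elems = (elems + 4) % (x != x)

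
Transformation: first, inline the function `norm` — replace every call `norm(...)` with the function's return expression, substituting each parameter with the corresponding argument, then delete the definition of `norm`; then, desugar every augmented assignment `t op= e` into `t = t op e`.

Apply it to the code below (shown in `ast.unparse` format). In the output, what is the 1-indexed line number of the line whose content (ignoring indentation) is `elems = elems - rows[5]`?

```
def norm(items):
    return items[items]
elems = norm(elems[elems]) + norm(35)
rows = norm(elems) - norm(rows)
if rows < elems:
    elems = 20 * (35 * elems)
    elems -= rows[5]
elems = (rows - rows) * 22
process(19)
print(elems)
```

Transformed code:
elems = elems[elems][elems[elems]] + 35[35]
rows = elems[elems] - rows[rows]
if rows < elems:
    elems = 20 * (35 * elems)
    elems = elems - rows[5]
elems = (rows - rows) * 22
process(19)
print(elems)

5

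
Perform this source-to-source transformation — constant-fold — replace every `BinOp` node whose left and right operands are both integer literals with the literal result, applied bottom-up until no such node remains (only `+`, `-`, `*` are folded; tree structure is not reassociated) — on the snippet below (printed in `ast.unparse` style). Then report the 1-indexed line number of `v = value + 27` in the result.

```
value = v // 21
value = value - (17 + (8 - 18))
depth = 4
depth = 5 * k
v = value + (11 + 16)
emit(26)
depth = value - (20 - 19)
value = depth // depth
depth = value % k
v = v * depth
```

5

Transformed code:
value = v // 21
value = value - 7
depth = 4
depth = 5 * k
v = value + 27
emit(26)
depth = value - 1
value = depth // depth
depth = value % k
v = v * depth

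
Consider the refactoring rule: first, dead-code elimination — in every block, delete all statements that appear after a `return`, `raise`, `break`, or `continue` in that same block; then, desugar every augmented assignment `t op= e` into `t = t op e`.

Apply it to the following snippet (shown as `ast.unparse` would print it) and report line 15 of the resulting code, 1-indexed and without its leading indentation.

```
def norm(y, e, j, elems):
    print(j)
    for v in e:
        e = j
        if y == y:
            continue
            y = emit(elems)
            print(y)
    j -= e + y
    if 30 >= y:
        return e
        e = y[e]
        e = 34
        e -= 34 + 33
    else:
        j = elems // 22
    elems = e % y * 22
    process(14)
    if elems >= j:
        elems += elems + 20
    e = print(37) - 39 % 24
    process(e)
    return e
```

Transformed code:
def norm(y, e, j, elems):
    print(j)
    for v in e:
        e = j
        if y == y:
            continue
    j = j - (e + y)
    if 30 >= y:
        return e
    else:
        j = elems // 22
    elems = e % y * 22
    process(14)
    if elems >= j:
        elems = elems + (elems + 20)
    e = print(37) - 39 % 24
    process(e)
    return e

elems = elems + (elems + 20)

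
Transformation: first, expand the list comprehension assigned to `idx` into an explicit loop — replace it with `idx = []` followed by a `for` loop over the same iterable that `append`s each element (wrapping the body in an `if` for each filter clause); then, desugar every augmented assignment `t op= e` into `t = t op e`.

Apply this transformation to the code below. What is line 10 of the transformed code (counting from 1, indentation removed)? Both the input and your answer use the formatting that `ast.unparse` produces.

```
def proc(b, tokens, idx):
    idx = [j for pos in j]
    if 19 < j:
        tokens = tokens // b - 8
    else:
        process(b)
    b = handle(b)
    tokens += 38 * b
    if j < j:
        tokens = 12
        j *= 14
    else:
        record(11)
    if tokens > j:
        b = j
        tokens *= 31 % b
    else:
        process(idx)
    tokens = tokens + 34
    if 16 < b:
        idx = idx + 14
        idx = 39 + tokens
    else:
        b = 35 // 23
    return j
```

tokens = tokens + 38 * b

Transformed code:
def proc(b, tokens, idx):
    idx = []
    for pos in j:
        idx.append(j)
    if 19 < j:
        tokens = tokens // b - 8
    else:
        process(b)
    b = handle(b)
    tokens = tokens + 38 * b
    if j < j:
        tokens = 12
        j = j * 14
    else:
        record(11)
    if tokens > j:
        b = j
        tokens = tokens * (31 % b)
    else:
        process(idx)
    tokens = tokens + 34
    if 16 < b:
        idx = idx + 14
        idx = 39 + tokens
    else:
        b = 35 // 23
    return j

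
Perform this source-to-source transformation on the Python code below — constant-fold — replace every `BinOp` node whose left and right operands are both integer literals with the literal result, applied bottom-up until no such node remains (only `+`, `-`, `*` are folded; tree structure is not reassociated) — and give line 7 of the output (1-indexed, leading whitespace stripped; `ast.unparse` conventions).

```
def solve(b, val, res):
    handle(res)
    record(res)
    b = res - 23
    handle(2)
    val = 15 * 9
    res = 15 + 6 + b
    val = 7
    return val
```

res = 21 + b

Transformed code:
def solve(b, val, res):
    handle(res)
    record(res)
    b = res - 23
    handle(2)
    val = 135
    res = 21 + b
    val = 7
    return val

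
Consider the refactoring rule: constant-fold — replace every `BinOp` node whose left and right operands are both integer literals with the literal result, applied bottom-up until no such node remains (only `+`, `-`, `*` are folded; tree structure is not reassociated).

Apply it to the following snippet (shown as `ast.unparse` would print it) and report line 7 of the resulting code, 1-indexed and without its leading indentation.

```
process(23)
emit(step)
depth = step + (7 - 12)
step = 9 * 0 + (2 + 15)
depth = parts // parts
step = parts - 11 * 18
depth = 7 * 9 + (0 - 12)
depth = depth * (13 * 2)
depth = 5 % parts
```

Transformed code:
process(23)
emit(step)
depth = step + -5
step = 17
depth = parts // parts
step = parts - 198
depth = 51
depth = depth * 26
depth = 5 % parts

depth = 51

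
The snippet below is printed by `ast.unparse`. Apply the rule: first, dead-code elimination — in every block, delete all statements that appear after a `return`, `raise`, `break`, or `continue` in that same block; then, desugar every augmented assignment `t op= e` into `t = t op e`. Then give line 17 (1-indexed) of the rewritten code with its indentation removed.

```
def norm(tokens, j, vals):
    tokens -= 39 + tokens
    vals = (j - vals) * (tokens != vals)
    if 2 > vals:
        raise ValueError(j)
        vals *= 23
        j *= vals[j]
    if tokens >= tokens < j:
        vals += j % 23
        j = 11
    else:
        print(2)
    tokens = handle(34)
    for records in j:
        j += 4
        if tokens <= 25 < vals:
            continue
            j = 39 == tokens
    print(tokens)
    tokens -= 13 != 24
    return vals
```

Transformed code:
def norm(tokens, j, vals):
    tokens = tokens - (39 + tokens)
    vals = (j - vals) * (tokens != vals)
    if 2 > vals:
        raise ValueError(j)
    if tokens >= tokens < j:
        vals = vals + j % 23
        j = 11
    else:
        print(2)
    tokens = handle(34)
    for records in j:
        j = j + 4
        if tokens <= 25 < vals:
            continue
    print(tokens)
    tokens = tokens - (13 != 24)
    return vals

tokens = tokens - (13 != 24)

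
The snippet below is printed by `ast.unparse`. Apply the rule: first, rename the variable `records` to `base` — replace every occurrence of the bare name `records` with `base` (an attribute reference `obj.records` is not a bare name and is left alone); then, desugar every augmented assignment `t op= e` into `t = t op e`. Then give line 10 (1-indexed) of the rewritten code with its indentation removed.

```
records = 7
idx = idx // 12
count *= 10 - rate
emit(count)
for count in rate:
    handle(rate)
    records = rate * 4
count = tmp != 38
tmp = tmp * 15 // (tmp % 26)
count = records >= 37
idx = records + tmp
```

count = base >= 37

Transformed code:
base = 7
idx = idx // 12
count = count * (10 - rate)
emit(count)
for count in rate:
    handle(rate)
    base = rate * 4
count = tmp != 38
tmp = tmp * 15 // (tmp % 26)
count = base >= 37
idx = base + tmp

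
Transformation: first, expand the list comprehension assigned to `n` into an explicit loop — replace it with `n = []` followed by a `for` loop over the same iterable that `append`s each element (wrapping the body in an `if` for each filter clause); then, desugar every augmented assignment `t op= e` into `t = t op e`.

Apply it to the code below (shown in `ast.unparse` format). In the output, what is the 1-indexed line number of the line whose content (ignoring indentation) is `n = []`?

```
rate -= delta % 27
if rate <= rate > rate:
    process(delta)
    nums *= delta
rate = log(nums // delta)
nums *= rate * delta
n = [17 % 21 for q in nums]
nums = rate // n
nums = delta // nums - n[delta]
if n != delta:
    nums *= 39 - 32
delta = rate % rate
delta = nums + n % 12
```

Transformed code:
rate = rate - delta % 27
if rate <= rate > rate:
    process(delta)
    nums = nums * delta
rate = log(nums // delta)
nums = nums * (rate * delta)
n = []
for q in nums:
    n.append(17 % 21)
nums = rate // n
nums = delta // nums - n[delta]
if n != delta:
    nums = nums * (39 - 32)
delta = rate % rate
delta = nums + n % 12

7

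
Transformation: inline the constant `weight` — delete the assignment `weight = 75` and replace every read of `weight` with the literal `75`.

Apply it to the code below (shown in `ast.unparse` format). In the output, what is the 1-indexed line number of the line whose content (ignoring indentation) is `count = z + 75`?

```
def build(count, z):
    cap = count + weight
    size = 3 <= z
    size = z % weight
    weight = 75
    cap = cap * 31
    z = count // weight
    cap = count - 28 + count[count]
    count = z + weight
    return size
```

Transformed code:
def build(count, z):
    cap = count + 75
    size = 3 <= z
    size = z % 75
    cap = cap * 31
    z = count // 75
    cap = count - 28 + count[count]
    count = z + 75
    return size

8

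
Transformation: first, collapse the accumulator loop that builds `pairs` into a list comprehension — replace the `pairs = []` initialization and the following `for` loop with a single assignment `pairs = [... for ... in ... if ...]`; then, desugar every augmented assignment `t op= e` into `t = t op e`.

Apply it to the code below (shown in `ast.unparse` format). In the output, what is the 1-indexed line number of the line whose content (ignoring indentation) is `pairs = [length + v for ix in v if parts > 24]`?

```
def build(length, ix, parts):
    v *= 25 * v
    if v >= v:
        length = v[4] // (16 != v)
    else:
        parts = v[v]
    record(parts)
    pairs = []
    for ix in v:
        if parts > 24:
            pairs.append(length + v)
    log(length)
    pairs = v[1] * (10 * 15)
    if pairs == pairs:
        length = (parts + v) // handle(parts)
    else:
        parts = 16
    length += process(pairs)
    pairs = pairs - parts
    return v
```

Transformed code:
def build(length, ix, parts):
    v = v * (25 * v)
    if v >= v:
        length = v[4] // (16 != v)
    else:
        parts = v[v]
    record(parts)
    pairs = [length + v for ix in v if parts > 24]
    log(length)
    pairs = v[1] * (10 * 15)
    if pairs == pairs:
        length = (parts + v) // handle(parts)
    else:
        parts = 16
    length = length + process(pairs)
    pairs = pairs - parts
    return v

8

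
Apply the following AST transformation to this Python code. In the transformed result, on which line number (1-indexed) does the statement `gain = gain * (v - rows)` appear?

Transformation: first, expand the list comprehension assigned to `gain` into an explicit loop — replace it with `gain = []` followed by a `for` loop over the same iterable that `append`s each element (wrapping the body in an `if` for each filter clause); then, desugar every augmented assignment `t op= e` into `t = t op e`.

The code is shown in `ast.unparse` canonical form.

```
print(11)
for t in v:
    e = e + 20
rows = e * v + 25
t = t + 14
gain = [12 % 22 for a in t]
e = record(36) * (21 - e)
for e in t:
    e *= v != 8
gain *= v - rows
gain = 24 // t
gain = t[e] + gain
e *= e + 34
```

Transformed code:
print(11)
for t in v:
    e = e + 20
rows = e * v + 25
t = t + 14
gain = []
for a in t:
    gain.append(12 % 22)
e = record(36) * (21 - e)
for e in t:
    e = e * (v != 8)
gain = gain * (v - rows)
gain = 24 // t
gain = t[e] + gain
e = e * (e + 34)

12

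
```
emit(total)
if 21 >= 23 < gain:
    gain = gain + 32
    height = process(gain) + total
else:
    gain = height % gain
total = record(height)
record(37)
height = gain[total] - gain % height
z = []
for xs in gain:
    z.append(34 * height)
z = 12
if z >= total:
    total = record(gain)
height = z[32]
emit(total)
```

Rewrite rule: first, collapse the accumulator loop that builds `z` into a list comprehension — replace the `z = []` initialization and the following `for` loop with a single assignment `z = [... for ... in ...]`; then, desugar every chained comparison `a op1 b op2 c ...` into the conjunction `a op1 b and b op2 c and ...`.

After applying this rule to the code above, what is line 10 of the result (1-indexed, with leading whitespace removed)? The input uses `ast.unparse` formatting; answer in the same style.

Transformed code:
emit(total)
if 21 >= 23 and 23 < gain:
    gain = gain + 32
    height = process(gain) + total
else:
    gain = height % gain
total = record(height)
record(37)
height = gain[total] - gain % height
z = [34 * height for xs in gain]
z = 12
if z >= total:
    total = record(gain)
height = z[32]
emit(total)

z = [34 * height for xs in gain]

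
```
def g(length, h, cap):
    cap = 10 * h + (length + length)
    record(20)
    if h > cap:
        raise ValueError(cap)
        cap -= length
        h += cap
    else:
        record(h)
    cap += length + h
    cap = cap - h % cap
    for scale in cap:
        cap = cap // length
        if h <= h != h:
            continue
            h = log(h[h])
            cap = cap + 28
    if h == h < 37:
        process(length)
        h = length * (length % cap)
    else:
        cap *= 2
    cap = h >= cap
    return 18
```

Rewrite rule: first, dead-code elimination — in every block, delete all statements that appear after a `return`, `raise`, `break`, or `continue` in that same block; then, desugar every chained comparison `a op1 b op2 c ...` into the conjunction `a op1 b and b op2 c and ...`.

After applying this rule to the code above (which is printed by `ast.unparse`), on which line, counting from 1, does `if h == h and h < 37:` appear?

Transformed code:
def g(length, h, cap):
    cap = 10 * h + (length + length)
    record(20)
    if h > cap:
        raise ValueError(cap)
    else:
        record(h)
    cap += length + h
    cap = cap - h % cap
    for scale in cap:
        cap = cap // length
        if h <= h and h != h:
            continue
    if h == h and h < 37:
        process(length)
        h = length * (length % cap)
    else:
        cap *= 2
    cap = h >= cap
    return 18

14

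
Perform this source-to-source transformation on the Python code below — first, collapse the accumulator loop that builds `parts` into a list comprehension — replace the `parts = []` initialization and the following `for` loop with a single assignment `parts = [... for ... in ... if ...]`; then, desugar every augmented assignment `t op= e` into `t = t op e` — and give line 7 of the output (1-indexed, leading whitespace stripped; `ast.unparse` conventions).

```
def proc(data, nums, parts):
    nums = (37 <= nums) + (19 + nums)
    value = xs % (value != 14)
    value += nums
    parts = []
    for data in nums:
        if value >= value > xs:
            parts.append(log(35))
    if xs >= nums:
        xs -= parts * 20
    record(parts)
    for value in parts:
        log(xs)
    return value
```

xs = xs - parts * 20

Transformed code:
def proc(data, nums, parts):
    nums = (37 <= nums) + (19 + nums)
    value = xs % (value != 14)
    value = value + nums
    parts = [log(35) for data in nums if value >= value > xs]
    if xs >= nums:
        xs = xs - parts * 20
    record(parts)
    for value in parts:
        log(xs)
    return value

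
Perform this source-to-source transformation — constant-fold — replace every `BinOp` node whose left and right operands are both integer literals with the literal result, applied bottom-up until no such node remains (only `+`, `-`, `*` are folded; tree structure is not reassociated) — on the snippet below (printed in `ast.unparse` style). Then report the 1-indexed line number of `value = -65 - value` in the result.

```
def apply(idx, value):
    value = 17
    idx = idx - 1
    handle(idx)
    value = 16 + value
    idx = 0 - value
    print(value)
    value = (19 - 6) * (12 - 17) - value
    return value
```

Transformed code:
def apply(idx, value):
    value = 17
    idx = idx - 1
    handle(idx)
    value = 16 + value
    idx = 0 - value
    print(value)
    value = -65 - value
    return value

8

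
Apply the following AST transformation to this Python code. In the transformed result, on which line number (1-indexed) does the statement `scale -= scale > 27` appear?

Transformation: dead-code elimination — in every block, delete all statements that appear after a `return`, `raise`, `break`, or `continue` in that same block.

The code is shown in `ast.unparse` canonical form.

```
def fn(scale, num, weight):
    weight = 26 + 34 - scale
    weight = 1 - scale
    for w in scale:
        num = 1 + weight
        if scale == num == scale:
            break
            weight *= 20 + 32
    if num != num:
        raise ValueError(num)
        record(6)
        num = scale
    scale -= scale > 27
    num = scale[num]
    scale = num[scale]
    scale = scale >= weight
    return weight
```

Transformed code:
def fn(scale, num, weight):
    weight = 26 + 34 - scale
    weight = 1 - scale
    for w in scale:
        num = 1 + weight
        if scale == num == scale:
            break
    if num != num:
        raise ValueError(num)
    scale -= scale > 27
    num = scale[num]
    scale = num[scale]
    scale = scale >= weight
    return weight

10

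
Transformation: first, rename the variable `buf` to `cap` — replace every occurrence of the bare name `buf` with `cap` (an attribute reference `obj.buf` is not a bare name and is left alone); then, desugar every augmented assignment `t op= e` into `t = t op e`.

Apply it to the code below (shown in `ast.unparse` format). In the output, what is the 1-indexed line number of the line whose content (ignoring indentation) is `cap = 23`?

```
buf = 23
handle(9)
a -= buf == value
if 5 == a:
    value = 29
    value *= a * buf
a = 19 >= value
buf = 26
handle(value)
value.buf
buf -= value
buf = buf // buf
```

Transformed code:
cap = 23
handle(9)
a = a - (cap == value)
if 5 == a:
    value = 29
    value = value * (a * cap)
a = 19 >= value
cap = 26
handle(value)
value.buf
cap = cap - value
cap = cap // cap

1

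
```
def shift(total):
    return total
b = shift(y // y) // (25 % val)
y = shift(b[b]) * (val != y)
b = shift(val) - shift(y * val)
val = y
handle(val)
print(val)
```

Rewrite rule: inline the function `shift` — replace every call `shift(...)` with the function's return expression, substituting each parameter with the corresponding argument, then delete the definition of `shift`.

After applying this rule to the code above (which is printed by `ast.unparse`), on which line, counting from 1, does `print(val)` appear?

Transformed code:
b = y // y // (25 % val)
y = b[b] * (val != y)
b = val - y * val
val = y
handle(val)
print(val)

6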